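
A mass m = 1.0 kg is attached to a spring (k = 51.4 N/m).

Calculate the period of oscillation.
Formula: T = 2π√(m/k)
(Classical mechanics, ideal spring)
T = 2π√(m/k) = 2π√(1.0/51.4) = 0.8764 s; f = 1/T = 1.141 Hz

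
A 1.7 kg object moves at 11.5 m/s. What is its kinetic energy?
KE = ½mv² = ½×1.7×11.5² = 112.4125 J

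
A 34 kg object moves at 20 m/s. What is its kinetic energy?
KE = ½mv² = ½×34×20² = 6800.0 J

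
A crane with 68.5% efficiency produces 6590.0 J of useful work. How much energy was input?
W_in = W_out/η = 6590.0/0.685 = 9620.4 J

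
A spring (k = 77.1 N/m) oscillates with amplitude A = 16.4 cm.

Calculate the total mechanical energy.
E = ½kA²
E = ½kA² = ½×77.1×(0.164)² = 1.037 J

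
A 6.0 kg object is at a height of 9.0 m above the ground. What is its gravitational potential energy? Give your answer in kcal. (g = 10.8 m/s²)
PE = mgh = 6 kg × 10.8 m/s² × 9 m = 583.2 J = 0.1394 kcal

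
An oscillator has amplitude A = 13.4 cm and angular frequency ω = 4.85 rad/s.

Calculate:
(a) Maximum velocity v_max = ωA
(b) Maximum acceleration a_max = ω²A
v_max = ωA = 4.85×0.134 = 0.6499 m/s
a_max = ω²A = 4.85²×0.134 = 3.152 m/s²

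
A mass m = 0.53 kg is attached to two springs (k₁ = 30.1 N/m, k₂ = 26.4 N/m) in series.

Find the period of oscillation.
k_eq = k₁k₂/(k₁+k₂) = 14.06 N/m
T = 2π√(m/k_eq) = 2π√(0.53/14.06) = 1.22 s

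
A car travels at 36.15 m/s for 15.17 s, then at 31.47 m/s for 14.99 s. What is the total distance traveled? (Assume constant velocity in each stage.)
d₁ = v₁t₁ = 36.15 × 15.17 = 548.395 m
d₂ = v₂t₂ = 31.47 × 14.99 = 471.735 m
d_total = 548.395 + 471.735 = 1020.13 m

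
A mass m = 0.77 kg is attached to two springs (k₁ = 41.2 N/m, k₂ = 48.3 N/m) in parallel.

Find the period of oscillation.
k_eq = k₁+k₂ = 89.5 N/m
T = 2π√(m/k_eq) = 2π√(0.77/89.5) = 0.5828 s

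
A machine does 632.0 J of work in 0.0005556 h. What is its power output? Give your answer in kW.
P = W/t = 632 J / 2 s = 316 W = 0.316 kW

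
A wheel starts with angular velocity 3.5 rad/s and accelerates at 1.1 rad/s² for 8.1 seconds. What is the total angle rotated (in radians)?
θ = ω₀t + ½αt² = 3.5×8.1 + ½×1.1×8.1² = 64.44 rad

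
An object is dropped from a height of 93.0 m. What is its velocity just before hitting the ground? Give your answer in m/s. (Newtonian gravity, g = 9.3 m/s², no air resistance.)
v = √(2gh) = 41.59 m/s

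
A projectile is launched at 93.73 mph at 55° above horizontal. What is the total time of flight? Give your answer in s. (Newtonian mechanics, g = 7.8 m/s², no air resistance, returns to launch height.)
T = 2v₀sin(θ)/g (with unit conversion) = 8.801 s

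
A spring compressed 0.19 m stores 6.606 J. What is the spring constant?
PE = ½kx² → k = 2PE/x² = 2×6.606/0.19² = 366.0 N/m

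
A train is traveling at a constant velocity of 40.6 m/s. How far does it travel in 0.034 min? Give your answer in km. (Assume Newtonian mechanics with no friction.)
d = vt (with unit conversion) = 0.08282 km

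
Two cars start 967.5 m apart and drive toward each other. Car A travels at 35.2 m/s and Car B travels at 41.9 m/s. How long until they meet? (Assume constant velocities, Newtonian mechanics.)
Combined speed: v_combined = 35.2 + 41.9 = 77.1 m/s
Time to meet: t = d/77.1 = 967.5/77.1 = 12.55 s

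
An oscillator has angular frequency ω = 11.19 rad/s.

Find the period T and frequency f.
T = 2π/ω = 2π/11.19 = 0.5615 s; f = ω/2π = 1.781 Hz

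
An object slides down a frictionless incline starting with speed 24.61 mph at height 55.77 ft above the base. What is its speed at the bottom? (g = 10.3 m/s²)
½mv₀² + mgh = ½mv² → v = √(v₀² + 2gh) = √(11² + 2×10.3×17) = 21.71 m/s = 48.56 mph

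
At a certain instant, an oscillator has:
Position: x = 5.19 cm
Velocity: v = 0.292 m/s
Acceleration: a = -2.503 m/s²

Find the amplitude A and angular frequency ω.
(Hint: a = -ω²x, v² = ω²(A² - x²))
a = −ω²x → ω = √(|a|/x) = √(2.503/0.0519) = 6.945 rad/s
v² = ω²(A² − x²) → A = √(x² + v²/ω²) = √(0.0519² + 0.292²/6.945²) = 0.06679 m = 6.679 cm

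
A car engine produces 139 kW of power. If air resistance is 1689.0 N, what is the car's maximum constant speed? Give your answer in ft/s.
P = Fv → v = P/F = 139000 W / 1689 N = 82.3 m/s = 270.0 ft/s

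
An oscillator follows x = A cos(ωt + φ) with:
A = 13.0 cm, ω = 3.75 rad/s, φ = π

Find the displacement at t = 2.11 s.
x = A cos(ωt + φ) = 13.0×cos(3.75×2.11 + π) = 0.7603 cm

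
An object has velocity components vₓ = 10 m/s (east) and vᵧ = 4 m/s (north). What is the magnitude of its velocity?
|v| = √(vₓ² + vᵧ²) = √(10² + 4²) = √(116) = 10.77 m/s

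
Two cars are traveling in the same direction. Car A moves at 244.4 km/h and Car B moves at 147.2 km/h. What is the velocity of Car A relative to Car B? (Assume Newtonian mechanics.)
v_rel = v_A - v_B = 244.4 - 147.2 = 97.2 km/h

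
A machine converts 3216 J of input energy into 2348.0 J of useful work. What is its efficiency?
η = W_out/W_in = 2348.0/3216 = 0.7301 = 73.01%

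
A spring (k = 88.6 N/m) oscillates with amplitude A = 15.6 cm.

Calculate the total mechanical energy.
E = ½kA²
E = ½kA² = ½×88.6×(0.156)² = 1.078 J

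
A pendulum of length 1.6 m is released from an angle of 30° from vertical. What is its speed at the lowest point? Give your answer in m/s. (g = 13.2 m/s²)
h = L(1 − cosθ) = 1.6×(1 − cos30°) = 0.2144 m
v = √(2gh) = √(2×13.2×0.2144) = 2.379 m/s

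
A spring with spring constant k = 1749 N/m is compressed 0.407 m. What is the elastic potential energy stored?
PE = ½kx² = ½×1749×0.407² = 144.9 J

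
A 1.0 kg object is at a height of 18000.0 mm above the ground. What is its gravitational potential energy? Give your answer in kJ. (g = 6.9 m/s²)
PE = mgh = 1 kg × 6.9 m/s² × 18 m = 124.2 J = 0.1242 kJ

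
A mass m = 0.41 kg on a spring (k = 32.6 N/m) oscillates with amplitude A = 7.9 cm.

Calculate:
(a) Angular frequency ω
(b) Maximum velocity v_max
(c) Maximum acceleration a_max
ω = √(k/m) = √(32.6/0.41) = 8.917 rad/s
v_max = ωA = 8.917×0.079 = 0.7044 m/s
a_max = ω²A = 8.917²×0.079 = 6.281 m/s²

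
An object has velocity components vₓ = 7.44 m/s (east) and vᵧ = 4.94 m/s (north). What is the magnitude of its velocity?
|v| = √(vₓ² + vᵧ²) = √(7.44² + 4.94²) = √(79.7572) = 8.93 m/s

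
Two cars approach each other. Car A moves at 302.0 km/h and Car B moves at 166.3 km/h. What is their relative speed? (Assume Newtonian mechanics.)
v_rel = v_A + v_B = 302.0 + 166.3 = 468.3 km/h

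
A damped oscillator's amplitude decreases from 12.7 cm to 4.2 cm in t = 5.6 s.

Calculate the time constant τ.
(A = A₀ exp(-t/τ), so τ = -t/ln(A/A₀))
A/A₀ = 4.2/12.7 = 0.3307; ln(A/A₀) = -1.107
τ = −t/ln(A/A₀) = −5.6/-1.107 = 5.061 s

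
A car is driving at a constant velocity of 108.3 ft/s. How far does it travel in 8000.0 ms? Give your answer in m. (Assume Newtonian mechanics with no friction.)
d = vt (with unit conversion) = 264.1 m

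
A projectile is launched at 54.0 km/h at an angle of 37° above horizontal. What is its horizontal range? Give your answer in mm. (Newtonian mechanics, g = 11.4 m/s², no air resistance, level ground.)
R = v₀² sin(2θ) / g (with unit conversion) = 18970.0 mm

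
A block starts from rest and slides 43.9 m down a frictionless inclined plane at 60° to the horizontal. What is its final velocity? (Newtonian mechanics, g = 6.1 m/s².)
a = g sin(θ) = 6.1 × sin(60°) = 5.28 m/s²
v = √(2ad) = √(2 × 5.28 × 43.9) = 21.54 m/s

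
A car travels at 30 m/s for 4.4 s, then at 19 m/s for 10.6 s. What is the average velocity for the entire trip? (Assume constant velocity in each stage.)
d₁ = v₁t₁ = 30 × 4.4 = 132 m
d₂ = v₂t₂ = 19 × 10.6 = 201.4 m
d_total = 333.4 m, t_total = 15 s
v_avg = d_total/t_total = 333.4/15 = 22.23 m/s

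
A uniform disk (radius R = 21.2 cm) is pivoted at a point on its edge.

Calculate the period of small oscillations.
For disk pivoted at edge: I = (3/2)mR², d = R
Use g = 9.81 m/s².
I/m = (3/2)R² = 0.06742 m²; d = R = 0.212 m
T = 2π√((3/2)R²/(gR)) = 2π√(3R/(2g)) = 1.131 s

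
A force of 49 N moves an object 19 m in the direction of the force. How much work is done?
W = Fd = 49×19 = 931.0 J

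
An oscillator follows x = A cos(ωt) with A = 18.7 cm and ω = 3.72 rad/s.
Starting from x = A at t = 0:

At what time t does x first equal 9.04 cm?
cos(ωt) = x/A = 9.04/18.7 = 0.4834
ωt = arccos(0.4834) = 1.066 rad
t = 1.066/3.72 = 0.2866 s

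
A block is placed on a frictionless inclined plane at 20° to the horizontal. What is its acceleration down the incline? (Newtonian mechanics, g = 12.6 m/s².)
a = g sin(θ) = 12.6 × sin(20°) = 12.6 × 0.342 = 4.31 m/s²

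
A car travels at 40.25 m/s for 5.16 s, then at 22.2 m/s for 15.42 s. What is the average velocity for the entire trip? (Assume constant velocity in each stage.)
d₁ = v₁t₁ = 40.25 × 5.16 = 207.69 m
d₂ = v₂t₂ = 22.2 × 15.42 = 342.324 m
d_total = 550.01 m, t_total = 20.58 s
v_avg = d_total/t_total = 550.01/20.58 = 26.73 m/s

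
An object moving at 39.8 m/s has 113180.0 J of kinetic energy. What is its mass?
KE = ½mv² → m = 2KE/v² = 2×113180.0/39.8² = 142.9 kg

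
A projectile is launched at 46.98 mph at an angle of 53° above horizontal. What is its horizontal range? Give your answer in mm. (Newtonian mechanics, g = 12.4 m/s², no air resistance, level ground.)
R = v₀² sin(2θ) / g (with unit conversion) = 34190.0 mm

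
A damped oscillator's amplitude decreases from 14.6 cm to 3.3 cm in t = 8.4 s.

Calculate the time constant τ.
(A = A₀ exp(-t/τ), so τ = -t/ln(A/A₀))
A/A₀ = 3.3/14.6 = 0.226; ln(A/A₀) = -1.487
τ = −t/ln(A/A₀) = −8.4/-1.487 = 5.649 s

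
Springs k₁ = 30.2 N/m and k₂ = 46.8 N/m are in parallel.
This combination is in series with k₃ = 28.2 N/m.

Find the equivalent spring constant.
k₁₂ = k₁ + k₂ = 77 N/m (parallel)
1/k_eq = 1/k₁₂ + 1/k₃ → k_eq = 20.64 N/m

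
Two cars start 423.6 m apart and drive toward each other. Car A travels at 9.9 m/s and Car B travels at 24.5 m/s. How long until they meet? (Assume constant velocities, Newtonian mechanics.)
Combined speed: v_combined = 9.9 + 24.5 = 34.4 m/s
Time to meet: t = d/34.4 = 423.6/34.4 = 12.31 s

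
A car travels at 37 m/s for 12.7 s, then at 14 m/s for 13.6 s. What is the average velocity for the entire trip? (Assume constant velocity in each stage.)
d₁ = v₁t₁ = 37 × 12.7 = 469.9 m
d₂ = v₂t₂ = 14 × 13.6 = 190.4 m
d_total = 660.3 m, t_total = 26.3 s
v_avg = d_total/t_total = 660.3/26.3 = 25.11 m/s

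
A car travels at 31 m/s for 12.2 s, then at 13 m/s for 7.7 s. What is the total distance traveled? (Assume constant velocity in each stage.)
d₁ = v₁t₁ = 31 × 12.2 = 378.2 m
d₂ = v₂t₂ = 13 × 7.7 = 100.1 m
d_total = 378.2 + 100.1 = 478.3 m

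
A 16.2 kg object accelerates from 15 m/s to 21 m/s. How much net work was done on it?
W_net = ΔKE = ½m(v₂² − v₁²) = ½×16.2×(21² − 15²) = 1749.6 J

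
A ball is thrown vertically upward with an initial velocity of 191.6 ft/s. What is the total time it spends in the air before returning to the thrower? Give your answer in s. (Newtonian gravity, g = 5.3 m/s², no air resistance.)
t_total = 2v₀/g (with unit conversion) = 22.04 s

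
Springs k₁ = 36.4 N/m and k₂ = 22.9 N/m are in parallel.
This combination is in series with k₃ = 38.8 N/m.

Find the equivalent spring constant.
k₁₂ = k₁ + k₂ = 59.3 N/m (parallel)
1/k_eq = 1/k₁₂ + 1/k₃ → k_eq = 23.45 N/m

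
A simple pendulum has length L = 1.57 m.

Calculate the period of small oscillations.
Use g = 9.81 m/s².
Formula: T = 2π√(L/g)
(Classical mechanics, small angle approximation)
T = 2π√(L/g) = 2π√(1.57/9.81) = 2.514 s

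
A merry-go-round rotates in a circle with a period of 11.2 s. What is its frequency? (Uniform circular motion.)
f = 1/T = 1/11.2 = 0.0893 Hz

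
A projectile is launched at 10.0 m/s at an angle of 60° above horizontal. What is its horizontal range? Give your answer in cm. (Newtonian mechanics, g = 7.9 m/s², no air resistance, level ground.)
R = v₀² sin(2θ) / g (with unit conversion) = 1096.0 cm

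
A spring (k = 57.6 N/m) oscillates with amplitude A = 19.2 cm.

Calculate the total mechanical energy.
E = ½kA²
E = ½kA² = ½×57.6×(0.192)² = 1.062 J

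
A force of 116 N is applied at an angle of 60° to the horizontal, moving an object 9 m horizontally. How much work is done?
W = Fd cosθ = 116×9×cos(60°) = 522.0 J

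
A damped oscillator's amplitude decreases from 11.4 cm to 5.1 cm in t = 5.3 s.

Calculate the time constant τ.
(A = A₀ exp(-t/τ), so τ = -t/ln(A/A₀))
A/A₀ = 5.1/11.4 = 0.4474; ln(A/A₀) = -0.8044
τ = −t/ln(A/A₀) = −5.3/-0.8044 = 6.589 s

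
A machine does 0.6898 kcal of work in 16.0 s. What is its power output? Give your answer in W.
P = W/t = 2886 J / 16 s = 180.4 W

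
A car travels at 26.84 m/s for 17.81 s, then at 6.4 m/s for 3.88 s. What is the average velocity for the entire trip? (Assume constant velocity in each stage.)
d₁ = v₁t₁ = 26.84 × 17.81 = 478.02 m
d₂ = v₂t₂ = 6.4 × 3.88 = 24.832 m
d_total = 502.85 m, t_total = 21.69 s
v_avg = d_total/t_total = 502.85/21.69 = 23.18 m/s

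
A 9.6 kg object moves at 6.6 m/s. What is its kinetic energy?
KE = ½mv² = ½×9.6×6.6² = 209.088 J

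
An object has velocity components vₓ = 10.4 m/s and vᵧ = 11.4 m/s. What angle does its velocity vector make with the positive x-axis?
θ = arctan(vᵧ/vₓ) = arctan(11.4/10.4) = 47.63°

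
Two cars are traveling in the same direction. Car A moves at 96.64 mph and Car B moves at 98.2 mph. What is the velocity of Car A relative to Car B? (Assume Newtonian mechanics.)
v_rel = v_A - v_B = 96.64 - 98.2 = -1.56 mph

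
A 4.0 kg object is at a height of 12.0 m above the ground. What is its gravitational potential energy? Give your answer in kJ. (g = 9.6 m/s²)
PE = mgh = 4 kg × 9.6 m/s² × 12 m = 460.8 J = 0.4608 kJ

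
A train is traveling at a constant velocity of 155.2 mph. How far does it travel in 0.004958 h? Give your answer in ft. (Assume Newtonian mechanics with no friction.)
d = vt (with unit conversion) = 4063.0 ft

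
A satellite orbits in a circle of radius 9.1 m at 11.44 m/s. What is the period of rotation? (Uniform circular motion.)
T = 2πr/v = 2π×9.1/11.44 = 5.0 s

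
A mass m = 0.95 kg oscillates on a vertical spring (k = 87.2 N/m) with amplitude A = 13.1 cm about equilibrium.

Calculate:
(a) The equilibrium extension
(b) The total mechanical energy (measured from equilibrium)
x_eq = mg/k = 0.95×9.81/87.2 = 0.1069 m = 10.69 cm
E = ½kA² = ½×87.2×(0.131)² = 0.7482 J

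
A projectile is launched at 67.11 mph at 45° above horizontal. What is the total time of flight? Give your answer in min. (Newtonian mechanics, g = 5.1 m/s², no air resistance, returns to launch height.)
T = 2v₀sin(θ)/g (with unit conversion) = 0.1387 min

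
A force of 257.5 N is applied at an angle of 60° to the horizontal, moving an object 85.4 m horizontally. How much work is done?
W = Fd cosθ = 257.5×85.4×cos(60°) = 10995.0 J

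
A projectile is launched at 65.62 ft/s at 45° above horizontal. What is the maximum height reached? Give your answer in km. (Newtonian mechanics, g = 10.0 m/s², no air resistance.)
H = v₀²sin²(θ)/(2g) (with unit conversion) = 0.01 km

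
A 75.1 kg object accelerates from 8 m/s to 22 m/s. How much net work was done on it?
W_net = ΔKE = ½m(v₂² − v₁²) = ½×75.1×(22² − 8²) = 15771.0 J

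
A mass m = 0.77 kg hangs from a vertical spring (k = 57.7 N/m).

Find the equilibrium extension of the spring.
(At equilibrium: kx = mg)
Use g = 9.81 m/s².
x_eq = mg/k = 0.77×9.81/57.7 = 0.1309 m = 13.09 cm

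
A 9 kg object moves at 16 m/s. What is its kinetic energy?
KE = ½mv² = ½×9×16² = 1152.0 J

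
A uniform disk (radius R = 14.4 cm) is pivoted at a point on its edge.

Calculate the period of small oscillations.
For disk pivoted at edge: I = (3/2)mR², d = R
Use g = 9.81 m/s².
I/m = (3/2)R² = 0.0311 m²; d = R = 0.144 m
T = 2π√((3/2)R²/(gR)) = 2π√(3R/(2g)) = 0.9323 s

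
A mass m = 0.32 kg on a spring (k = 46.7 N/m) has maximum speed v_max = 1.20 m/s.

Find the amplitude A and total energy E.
½mv²_max = ½kA² → A = v_max√(m/k) = 1.2×√(0.32/46.7) = 0.09933 m = 9.933 cm
E = ½mv²_max = ½×0.32×1.2² = 0.2304 J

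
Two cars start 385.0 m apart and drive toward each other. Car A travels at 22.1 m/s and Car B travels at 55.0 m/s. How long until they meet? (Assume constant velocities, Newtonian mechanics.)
Combined speed: v_combined = 22.1 + 55.0 = 77.1 m/s
Time to meet: t = d/77.1 = 385.0/77.1 = 4.99 s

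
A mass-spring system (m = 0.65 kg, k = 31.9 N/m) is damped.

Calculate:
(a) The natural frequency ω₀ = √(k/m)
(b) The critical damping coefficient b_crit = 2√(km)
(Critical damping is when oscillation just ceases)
ω₀ = √(k/m) = √(31.9/0.65) = 7.005 rad/s
b_crit = 2√(km) = 2√(31.9×0.65) = 9.107 kg/s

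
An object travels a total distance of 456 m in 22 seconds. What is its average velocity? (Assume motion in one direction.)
v_avg = Δd / Δt = 456 / 22 = 20.73 m/s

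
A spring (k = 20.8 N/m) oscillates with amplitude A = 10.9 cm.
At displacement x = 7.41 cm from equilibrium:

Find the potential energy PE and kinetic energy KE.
E_total = ½kA² = ½×20.8×(0.109)² = 0.1236 J
PE = ½kx² = ½×20.8×(0.0741)² = 0.0571 J
KE = E_total − PE = 0.06646 J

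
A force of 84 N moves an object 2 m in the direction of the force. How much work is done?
W = Fd = 84×2 = 168.0 J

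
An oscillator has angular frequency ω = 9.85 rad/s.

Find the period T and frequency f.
T = 2π/ω = 2π/9.85 = 0.6379 s; f = ω/2π = 1.568 Hz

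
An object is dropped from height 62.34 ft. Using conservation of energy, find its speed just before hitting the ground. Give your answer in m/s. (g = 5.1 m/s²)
mgh = ½mv² → v = √(2gh) = √(2×5.1×19) = 13.92 m/s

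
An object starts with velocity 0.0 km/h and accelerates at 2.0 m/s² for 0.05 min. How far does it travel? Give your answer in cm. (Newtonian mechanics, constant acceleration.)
d = v₀t + ½at² (with unit conversion) = 900.0 cm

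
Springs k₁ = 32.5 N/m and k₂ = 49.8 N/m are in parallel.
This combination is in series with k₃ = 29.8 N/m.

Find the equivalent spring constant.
k₁₂ = k₁ + k₂ = 82.3 N/m (parallel)
1/k_eq = 1/k₁₂ + 1/k₃ → k_eq = 21.88 N/m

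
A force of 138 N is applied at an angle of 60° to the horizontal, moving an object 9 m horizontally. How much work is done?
W = Fd cosθ = 138×9×cos(60°) = 621.0 J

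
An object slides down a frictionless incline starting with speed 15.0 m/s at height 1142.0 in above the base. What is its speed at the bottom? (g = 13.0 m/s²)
½mv₀² + mgh = ½mv² → v = √(v₀² + 2gh) = √(15² + 2×13.0×29.01) = 31.29 m/s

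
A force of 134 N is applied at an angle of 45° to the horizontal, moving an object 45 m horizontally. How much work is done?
W = Fd cosθ = 134×45×cos(45°) = 4263.9 J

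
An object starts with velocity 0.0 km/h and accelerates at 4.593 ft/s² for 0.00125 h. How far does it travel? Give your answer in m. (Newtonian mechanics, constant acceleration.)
d = v₀t + ½at² (with unit conversion) = 14.17 m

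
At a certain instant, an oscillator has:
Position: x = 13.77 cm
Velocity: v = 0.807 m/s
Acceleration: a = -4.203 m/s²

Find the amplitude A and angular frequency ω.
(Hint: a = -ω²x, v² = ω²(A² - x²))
a = −ω²x → ω = √(|a|/x) = √(4.203/0.1377) = 5.525 rad/s
v² = ω²(A² − x²) → A = √(x² + v²/ω²) = √(0.1377² + 0.807²/5.525²) = 0.2007 m = 20.07 cm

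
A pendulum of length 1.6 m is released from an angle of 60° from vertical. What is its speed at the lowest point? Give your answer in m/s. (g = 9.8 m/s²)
h = L(1 − cosθ) = 1.6×(1 − cos60°) = 0.8 m
v = √(2gh) = √(2×9.8×0.8) = 3.96 m/s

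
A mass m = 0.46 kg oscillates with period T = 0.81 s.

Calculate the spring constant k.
T = 2π√(m/k) → k = m(2π/T)² = 0.46×(2π/0.81)² = 27.68 N/m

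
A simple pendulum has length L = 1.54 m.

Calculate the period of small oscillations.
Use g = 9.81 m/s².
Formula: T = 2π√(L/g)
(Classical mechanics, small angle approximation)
T = 2π√(L/g) = 2π√(1.54/9.81) = 2.489 s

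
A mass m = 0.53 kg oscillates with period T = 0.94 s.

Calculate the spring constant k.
T = 2π√(m/k) → k = m(2π/T)² = 0.53×(2π/0.94)² = 23.68 N/m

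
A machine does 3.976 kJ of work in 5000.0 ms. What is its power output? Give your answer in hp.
P = W/t = 3976 J / 5 s = 795.2 W = 1.066 hp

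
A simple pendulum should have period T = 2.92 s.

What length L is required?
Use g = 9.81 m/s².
T = 2π√(L/g) → L = g(T/2π)² = 9.81×(2.92/2π)² = 2.119 m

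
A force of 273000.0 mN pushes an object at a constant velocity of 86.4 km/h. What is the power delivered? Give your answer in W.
P = Fv = 273 N × 24 m/s = 6552 W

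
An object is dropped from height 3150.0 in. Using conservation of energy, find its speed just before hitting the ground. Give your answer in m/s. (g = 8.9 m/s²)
mgh = ½mv² → v = √(2gh) = √(2×8.9×80.01) = 37.74 m/s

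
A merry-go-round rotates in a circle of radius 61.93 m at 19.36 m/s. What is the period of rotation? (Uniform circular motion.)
T = 2πr/v = 2π×61.93/19.36 = 20.1 s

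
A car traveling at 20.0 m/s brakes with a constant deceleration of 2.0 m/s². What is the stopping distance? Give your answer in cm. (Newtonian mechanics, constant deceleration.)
d = v₀² / (2a) (with unit conversion) = 10000.0 cm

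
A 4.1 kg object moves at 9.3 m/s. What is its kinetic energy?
KE = ½mv² = ½×4.1×9.3² = 177.3045 J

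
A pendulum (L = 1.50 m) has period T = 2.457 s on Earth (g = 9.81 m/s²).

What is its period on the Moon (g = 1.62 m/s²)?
T = 2π√(L/g), so T_moon/T_earth = √(g_earth/g_moon)
T_moon = 2π√(1.5/1.62) = 6.046 s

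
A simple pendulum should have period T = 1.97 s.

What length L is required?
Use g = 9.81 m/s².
T = 2π√(L/g) → L = g(T/2π)² = 9.81×(1.97/2π)² = 0.9644 m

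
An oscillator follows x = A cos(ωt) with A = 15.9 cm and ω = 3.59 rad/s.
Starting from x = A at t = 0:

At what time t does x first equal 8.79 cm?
cos(ωt) = x/A = 8.79/15.9 = 0.5528
ωt = arccos(0.5528) = 0.985 rad
t = 0.985/3.59 = 0.2744 s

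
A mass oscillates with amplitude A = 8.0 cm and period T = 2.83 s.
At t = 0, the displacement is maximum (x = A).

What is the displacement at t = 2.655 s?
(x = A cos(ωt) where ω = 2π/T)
ω = 2π/T = 2π/2.83 = 2.22 rad/s
x = A cos(ωt) = 8.0×cos(2.22×2.655) = 7.404 cm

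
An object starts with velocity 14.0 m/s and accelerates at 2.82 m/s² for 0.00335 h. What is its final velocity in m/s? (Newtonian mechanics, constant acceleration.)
v = v₀ + at (with unit conversion) = 48.01 m/s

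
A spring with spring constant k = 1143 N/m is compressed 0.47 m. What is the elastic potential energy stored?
PE = ½kx² = ½×1143×0.47² = 126.2 J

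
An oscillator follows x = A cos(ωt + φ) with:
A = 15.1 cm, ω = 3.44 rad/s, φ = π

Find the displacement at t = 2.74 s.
x = A cos(ωt + φ) = 15.1×cos(3.44×2.74 + π) = 15.1 cm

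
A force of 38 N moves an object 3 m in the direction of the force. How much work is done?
W = Fd = 38×3 = 114.0 J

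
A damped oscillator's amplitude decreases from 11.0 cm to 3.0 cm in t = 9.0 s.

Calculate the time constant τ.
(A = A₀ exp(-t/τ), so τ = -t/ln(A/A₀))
A/A₀ = 3.0/11.0 = 0.2727; ln(A/A₀) = -1.299
τ = −t/ln(A/A₀) = −9.0/-1.299 = 6.927 s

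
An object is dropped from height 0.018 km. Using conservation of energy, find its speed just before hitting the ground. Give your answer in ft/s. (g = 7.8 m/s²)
mgh = ½mv² → v = √(2gh) = √(2×7.8×18) = 16.76 m/s = 54.98 ft/s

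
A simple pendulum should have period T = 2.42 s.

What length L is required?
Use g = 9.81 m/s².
T = 2π√(L/g) → L = g(T/2π)² = 9.81×(2.42/2π)² = 1.455 m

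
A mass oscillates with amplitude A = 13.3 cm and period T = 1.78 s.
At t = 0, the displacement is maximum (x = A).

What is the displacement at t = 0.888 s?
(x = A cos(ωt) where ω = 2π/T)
ω = 2π/T = 2π/1.78 = 3.53 rad/s
x = A cos(ωt) = 13.3×cos(3.53×0.888) = -13.3 cm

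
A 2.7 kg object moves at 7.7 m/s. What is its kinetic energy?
KE = ½mv² = ½×2.7×7.7² = 80.0415 J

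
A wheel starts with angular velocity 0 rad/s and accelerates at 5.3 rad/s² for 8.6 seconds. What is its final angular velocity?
ω = ω₀ + αt = 0 + 5.3 × 8.6 = 45.58 rad/s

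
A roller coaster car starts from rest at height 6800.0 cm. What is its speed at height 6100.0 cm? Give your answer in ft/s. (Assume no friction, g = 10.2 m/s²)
mgh₁ = ½mv₂² + mgh₂ → v₂ = √(2g(h₁−h₂)) = √(2×10.2×(68−61)) = 11.95 m/s = 39.21 ft/s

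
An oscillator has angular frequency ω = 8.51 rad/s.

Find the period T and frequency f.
T = 2π/ω = 2π/8.51 = 0.7383 s; f = ω/2π = 1.354 Hz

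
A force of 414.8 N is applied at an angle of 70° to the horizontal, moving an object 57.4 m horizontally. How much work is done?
W = Fd cosθ = 414.8×57.4×cos(70°) = 8143.3 J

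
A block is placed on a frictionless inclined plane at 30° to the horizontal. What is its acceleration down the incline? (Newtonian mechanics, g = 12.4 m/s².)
a = g sin(θ) = 12.4 × sin(30°) = 12.4 × 0.5 = 6.2 m/s²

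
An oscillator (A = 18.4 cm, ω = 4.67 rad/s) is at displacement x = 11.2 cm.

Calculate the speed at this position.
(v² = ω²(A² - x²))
v = ω√(A² − x²) = 4.67×√(0.184² − 0.112²) = 0.6818 m/s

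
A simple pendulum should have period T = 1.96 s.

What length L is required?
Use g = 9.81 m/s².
T = 2π√(L/g) → L = g(T/2π)² = 9.81×(1.96/2π)² = 0.9546 m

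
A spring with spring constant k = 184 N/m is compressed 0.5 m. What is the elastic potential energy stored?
PE = ½kx² = ½×184×0.5² = 23.0 J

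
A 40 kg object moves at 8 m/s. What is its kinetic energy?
KE = ½mv² = ½×40×8² = 1280.0 J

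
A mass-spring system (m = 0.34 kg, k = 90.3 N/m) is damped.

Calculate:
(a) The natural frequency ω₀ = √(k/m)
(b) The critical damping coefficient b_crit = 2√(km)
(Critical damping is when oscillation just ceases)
ω₀ = √(k/m) = √(90.3/0.34) = 16.3 rad/s
b_crit = 2√(km) = 2√(90.3×0.34) = 11.08 kg/s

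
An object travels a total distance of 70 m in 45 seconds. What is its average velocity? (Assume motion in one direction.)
v_avg = Δd / Δt = 70 / 45 = 1.56 m/s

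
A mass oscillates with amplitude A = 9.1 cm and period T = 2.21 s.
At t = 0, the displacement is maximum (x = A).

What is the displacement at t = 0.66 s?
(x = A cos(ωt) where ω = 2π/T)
ω = 2π/T = 2π/2.21 = 2.843 rad/s
x = A cos(ωt) = 9.1×cos(2.843×0.66) = -2.738 cm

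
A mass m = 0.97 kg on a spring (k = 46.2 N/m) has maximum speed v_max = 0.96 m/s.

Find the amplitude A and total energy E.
½mv²_max = ½kA² → A = v_max√(m/k) = 0.96×√(0.97/46.2) = 0.1391 m = 13.91 cm
E = ½mv²_max = ½×0.97×0.96² = 0.447 J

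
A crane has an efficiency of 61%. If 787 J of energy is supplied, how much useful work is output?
W_out = η × W_in = 0.61 × 787 = 480.07 J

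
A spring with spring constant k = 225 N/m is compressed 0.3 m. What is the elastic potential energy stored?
PE = ½kx² = ½×225×0.3² = 10.12 J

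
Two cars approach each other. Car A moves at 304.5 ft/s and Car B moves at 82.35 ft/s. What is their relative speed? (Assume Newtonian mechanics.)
v_rel = v_A + v_B = 304.5 + 82.35 = 386.8 ft/s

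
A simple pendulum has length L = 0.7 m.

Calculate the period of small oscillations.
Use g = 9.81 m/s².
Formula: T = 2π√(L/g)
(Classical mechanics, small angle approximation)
T = 2π√(L/g) = 2π√(0.7/9.81) = 1.678 s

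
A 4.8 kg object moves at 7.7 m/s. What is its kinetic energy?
KE = ½mv² = ½×4.8×7.7² = 142.296 J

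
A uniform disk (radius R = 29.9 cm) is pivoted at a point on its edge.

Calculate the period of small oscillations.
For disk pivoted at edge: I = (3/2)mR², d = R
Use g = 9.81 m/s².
I/m = (3/2)R² = 0.1341 m²; d = R = 0.299 m
T = 2π√((3/2)R²/(gR)) = 2π√(3R/(2g)) = 1.343 s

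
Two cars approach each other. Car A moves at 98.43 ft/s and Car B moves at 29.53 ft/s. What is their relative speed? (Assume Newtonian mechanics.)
v_rel = v_A + v_B = 98.43 + 29.53 = 128.0 ft/s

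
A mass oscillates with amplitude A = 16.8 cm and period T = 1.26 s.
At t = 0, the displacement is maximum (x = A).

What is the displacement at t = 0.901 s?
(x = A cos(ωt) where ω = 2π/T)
ω = 2π/T = 2π/1.26 = 4.987 rad/s
x = A cos(ωt) = 16.8×cos(4.987×0.901) = -3.657 cm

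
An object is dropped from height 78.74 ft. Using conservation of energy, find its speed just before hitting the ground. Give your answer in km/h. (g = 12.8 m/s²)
mgh = ½mv² → v = √(2gh) = √(2×12.8×24) = 24.79 m/s = 89.23 km/h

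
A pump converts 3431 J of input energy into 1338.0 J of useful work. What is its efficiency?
η = W_out/W_in = 1338.0/3431 = 0.39 = 39.0%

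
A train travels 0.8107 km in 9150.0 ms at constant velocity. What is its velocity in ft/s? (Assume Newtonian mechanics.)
v = d/t (with unit conversion) = 290.7 ft/s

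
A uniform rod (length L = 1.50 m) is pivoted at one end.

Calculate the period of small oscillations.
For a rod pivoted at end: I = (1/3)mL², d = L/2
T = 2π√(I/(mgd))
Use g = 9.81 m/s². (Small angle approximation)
I/m = (1/3)L² = 0.75 m²; d = L/2 = 0.75 m
T = 2π√(I/(mgd)) = 2π√(0.75/(9.81×0.75)) = 2.006 s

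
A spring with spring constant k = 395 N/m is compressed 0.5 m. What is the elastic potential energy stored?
PE = ½kx² = ½×395×0.5² = 49.38 J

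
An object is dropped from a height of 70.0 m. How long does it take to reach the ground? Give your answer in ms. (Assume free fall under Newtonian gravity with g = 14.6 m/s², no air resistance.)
t = √(2h/g) (with unit conversion) = 3097.0 ms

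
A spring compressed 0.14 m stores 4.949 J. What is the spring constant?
PE = ½kx² → k = 2PE/x² = 2×4.949/0.14² = 505.0 N/m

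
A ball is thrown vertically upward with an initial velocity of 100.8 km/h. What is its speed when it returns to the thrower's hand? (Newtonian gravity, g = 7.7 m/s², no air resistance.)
By conservation of energy, the ball returns at the same speed = 100.8 km/h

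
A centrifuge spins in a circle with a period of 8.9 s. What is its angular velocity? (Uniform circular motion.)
ω = 2π/T = 2π/8.9 = 0.706 rad/s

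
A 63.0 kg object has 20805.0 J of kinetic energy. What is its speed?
KE = ½mv² → v = √(2KE/m) = √(2×20805.0/63.0) = 25.7 m/s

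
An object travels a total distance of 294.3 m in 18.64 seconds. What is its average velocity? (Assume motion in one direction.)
v_avg = Δd / Δt = 294.3 / 18.64 = 15.79 m/s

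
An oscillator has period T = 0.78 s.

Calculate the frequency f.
f = 1/T = 1/0.78 = 1.282 Hz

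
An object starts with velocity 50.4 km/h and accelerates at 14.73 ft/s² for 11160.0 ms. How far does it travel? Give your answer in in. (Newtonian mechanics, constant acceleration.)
d = v₀t + ½at² (with unit conversion) = 17160.0 in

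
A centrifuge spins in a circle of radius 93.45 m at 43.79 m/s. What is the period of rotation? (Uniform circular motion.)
T = 2πr/v = 2π×93.45/43.79 = 13.41 s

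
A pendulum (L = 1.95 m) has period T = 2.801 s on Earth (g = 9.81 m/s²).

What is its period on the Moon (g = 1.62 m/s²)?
T = 2π√(L/g), so T_moon/T_earth = √(g_earth/g_moon)
T_moon = 2π√(1.95/1.62) = 6.893 s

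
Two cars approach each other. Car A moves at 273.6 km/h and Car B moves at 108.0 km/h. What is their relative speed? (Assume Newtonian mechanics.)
v_rel = v_A + v_B = 273.6 + 108.0 = 381.6 km/h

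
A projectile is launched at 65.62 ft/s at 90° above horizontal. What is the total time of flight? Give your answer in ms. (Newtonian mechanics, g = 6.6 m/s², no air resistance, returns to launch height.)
T = 2v₀sin(θ)/g (with unit conversion) = 6061.0 ms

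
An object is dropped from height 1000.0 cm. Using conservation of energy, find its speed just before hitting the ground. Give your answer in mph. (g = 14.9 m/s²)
mgh = ½mv² → v = √(2gh) = √(2×14.9×10) = 17.26 m/s = 38.62 mph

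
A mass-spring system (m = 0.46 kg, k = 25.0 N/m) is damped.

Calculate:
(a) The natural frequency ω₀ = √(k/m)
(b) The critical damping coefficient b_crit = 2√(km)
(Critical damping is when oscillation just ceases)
ω₀ = √(k/m) = √(25.0/0.46) = 7.372 rad/s
b_crit = 2√(km) = 2√(25.0×0.46) = 6.782 kg/s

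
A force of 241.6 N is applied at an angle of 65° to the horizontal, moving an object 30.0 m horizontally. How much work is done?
W = Fd cosθ = 241.6×30.0×cos(65°) = 3063.1 J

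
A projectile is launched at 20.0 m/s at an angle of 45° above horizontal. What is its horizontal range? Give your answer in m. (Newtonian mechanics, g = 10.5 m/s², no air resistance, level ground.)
R = v₀² sin(2θ) / g = 38.1 m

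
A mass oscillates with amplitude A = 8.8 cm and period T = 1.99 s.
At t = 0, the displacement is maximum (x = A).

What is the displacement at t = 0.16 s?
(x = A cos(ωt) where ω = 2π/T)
ω = 2π/T = 2π/1.99 = 3.157 rad/s
x = A cos(ωt) = 8.8×cos(3.157×0.16) = 7.701 cm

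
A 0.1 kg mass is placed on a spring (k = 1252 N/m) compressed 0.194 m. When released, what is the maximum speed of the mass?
½kx² = ½mv² → v = x√(k/m) = 0.194×√(1252/0.1) = 21.71 m/s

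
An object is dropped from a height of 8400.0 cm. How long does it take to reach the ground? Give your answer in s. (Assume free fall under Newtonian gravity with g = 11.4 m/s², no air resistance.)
t = √(2h/g) (with unit conversion) = 3.839 s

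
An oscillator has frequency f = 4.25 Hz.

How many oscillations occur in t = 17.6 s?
n = f×t = 4.25×17.6 = 74.8 oscillations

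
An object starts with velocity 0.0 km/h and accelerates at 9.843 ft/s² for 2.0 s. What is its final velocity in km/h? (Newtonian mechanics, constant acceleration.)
v = v₀ + at (with unit conversion) = 21.6 km/h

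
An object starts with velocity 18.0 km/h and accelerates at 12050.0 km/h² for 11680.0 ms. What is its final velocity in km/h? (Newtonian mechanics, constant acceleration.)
v = v₀ + at (with unit conversion) = 57.1 km/h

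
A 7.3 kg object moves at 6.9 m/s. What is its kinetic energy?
KE = ½mv² = ½×7.3×6.9² = 173.7765 J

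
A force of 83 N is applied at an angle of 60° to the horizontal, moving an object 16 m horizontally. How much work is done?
W = Fd cosθ = 83×16×cos(60°) = 664.0 J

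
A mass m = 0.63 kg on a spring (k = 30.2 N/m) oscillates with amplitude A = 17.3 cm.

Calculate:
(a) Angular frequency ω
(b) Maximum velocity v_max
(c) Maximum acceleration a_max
ω = √(k/m) = √(30.2/0.63) = 6.924 rad/s
v_max = ωA = 6.924×0.173 = 1.198 m/s
a_max = ω²A = 6.924²×0.173 = 8.293 m/s²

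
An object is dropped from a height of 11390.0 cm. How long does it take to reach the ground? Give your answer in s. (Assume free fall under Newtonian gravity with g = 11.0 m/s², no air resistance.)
t = √(2h/g) (with unit conversion) = 4.551 s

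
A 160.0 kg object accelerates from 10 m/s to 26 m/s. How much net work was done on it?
W_net = ΔKE = ½m(v₂² − v₁²) = ½×160.0×(26² − 10²) = 46080.0 J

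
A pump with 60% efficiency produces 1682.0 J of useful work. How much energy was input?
W_in = W_out/η = 1682.0/0.6 = 2803.3 J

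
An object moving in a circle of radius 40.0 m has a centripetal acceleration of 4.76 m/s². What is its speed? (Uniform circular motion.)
v = √(a_c × r) = √(4.76 × 40.0) = 13.8 m/s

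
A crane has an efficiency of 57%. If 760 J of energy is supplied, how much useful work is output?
W_out = η × W_in = 0.57 × 760 = 433.2 J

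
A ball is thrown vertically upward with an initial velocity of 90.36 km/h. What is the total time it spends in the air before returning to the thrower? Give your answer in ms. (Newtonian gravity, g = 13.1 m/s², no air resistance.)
t_total = 2v₀/g (with unit conversion) = 3832.0 ms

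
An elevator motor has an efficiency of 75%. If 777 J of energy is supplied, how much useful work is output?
W_out = η × W_in = 0.75 × 777 = 582.75 J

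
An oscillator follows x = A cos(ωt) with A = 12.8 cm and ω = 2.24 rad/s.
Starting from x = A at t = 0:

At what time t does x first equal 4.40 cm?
cos(ωt) = x/A = 4.4/12.8 = 0.3438
ωt = arccos(0.3438) = 1.22 rad
t = 1.22/2.24 = 0.5446 s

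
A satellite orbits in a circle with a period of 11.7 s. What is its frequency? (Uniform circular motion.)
f = 1/T = 1/11.7 = 0.0855 Hz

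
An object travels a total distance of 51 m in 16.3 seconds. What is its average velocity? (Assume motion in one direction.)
v_avg = Δd / Δt = 51 / 16.3 = 3.13 m/s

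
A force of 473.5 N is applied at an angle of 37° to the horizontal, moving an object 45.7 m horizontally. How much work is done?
W = Fd cosθ = 473.5×45.7×cos(37°) = 17282.0 J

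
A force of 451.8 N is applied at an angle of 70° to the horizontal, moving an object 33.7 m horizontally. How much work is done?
W = Fd cosθ = 451.8×33.7×cos(70°) = 5207.5 J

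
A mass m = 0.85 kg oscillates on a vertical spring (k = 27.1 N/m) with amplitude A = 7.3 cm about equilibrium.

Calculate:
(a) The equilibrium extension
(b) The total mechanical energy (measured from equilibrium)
x_eq = mg/k = 0.85×9.81/27.1 = 0.3077 m = 30.77 cm
E = ½kA² = ½×27.1×(0.073)² = 0.07221 J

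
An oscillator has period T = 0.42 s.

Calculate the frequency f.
f = 1/T = 1/0.42 = 2.381 Hz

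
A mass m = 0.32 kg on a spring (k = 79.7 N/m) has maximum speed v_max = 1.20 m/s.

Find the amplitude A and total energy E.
½mv²_max = ½kA² → A = v_max√(m/k) = 1.2×√(0.32/79.7) = 0.07604 m = 7.604 cm
E = ½mv²_max = ½×0.32×1.2² = 0.2304 J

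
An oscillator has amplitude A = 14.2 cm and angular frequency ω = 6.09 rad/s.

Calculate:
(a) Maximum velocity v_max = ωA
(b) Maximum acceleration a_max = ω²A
v_max = ωA = 6.09×0.142 = 0.8648 m/s
a_max = ω²A = 6.09²×0.142 = 5.267 m/s²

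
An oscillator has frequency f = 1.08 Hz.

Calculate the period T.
T = 1/f = 1/1.08 = 0.9259 s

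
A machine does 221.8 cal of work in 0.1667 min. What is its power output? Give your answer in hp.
P = W/t = 928 J / 10 s = 92.78 W = 0.1244 hp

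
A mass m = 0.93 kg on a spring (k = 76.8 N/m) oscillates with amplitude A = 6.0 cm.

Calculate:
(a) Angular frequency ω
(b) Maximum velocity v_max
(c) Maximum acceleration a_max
ω = √(k/m) = √(76.8/0.93) = 9.087 rad/s
v_max = ωA = 9.087×0.06 = 0.5452 m/s
a_max = ω²A = 9.087²×0.06 = 4.955 m/s²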